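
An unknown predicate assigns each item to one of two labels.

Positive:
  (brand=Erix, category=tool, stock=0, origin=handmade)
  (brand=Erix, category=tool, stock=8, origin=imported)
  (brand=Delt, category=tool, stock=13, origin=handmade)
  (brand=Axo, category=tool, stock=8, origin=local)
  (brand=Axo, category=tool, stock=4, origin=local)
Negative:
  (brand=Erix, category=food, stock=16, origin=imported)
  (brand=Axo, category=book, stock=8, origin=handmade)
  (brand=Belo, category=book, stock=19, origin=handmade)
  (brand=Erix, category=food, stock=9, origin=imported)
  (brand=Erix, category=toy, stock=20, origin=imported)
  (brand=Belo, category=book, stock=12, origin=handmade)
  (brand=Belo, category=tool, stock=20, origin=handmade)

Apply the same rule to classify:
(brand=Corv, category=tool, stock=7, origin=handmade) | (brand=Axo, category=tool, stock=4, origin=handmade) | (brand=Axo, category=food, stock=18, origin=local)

Positive, Positive, Negative

The distinguishing property — category is tool AND stock ≤ 13 — holds for all the 'Positive' cases and none of the 'Negative' cases.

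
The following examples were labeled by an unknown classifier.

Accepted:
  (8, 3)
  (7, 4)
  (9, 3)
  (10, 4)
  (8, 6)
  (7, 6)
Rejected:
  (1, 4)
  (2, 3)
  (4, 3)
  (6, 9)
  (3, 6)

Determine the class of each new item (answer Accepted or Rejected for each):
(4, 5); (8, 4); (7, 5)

Rejected, Accepted, Accepted

One predicate separates the groups cleanly: first ≥ 7.
(4, 5): first 4, fails this test → Rejected.
(8, 4): first 8, qualifies → Accepted.
(7, 5): first 7, qualifies → Accepted.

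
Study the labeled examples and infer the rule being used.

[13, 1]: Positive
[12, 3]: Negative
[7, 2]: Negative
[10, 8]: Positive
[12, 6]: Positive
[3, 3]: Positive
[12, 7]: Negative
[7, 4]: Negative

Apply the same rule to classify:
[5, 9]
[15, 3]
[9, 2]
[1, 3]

Positive, Positive, Negative, Positive

Every 'Positive' example satisfies: sum is even. None of the 'Negative' examples do.
[5, 9] → 5+9 = 14 → Positive. [15, 3] → 15+3 = 18 → Positive. [9, 2] → 9+2 = 11 → Negative. [1, 3] → 1+3 = 4 → Positive.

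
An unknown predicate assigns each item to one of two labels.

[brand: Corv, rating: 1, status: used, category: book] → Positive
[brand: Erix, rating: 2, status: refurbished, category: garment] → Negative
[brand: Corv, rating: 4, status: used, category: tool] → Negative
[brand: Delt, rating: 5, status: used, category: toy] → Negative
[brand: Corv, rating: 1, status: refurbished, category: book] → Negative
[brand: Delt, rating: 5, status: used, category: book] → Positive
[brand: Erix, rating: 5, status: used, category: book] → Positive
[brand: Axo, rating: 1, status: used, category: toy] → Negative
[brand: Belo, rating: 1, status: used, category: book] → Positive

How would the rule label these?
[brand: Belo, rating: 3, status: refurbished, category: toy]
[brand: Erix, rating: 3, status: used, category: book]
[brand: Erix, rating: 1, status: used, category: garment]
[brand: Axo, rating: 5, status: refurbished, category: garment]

Rule: status is used AND category is book. This holds for each 'Positive' example and fails for each 'Negative' one.

Negative, Positive, Negative, Negative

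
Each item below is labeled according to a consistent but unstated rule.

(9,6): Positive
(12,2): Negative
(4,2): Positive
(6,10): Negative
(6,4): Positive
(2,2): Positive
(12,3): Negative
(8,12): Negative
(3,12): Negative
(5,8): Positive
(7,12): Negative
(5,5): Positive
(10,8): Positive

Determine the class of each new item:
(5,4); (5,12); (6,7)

Positive, Negative, Positive

A rule that fits every label: |first − second| ≤ 3 — true of each 'Positive' example, false of each 'Negative' one.
Positive: (5,4), since |5−4| = 1. Negative: (5,12), since |5−12| = 7. Positive: (6,7), since |6−7| = 1.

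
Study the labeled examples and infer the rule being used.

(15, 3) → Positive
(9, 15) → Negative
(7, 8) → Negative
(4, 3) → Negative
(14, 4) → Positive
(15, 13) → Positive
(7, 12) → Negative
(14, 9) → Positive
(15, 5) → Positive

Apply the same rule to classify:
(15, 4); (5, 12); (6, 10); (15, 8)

'Positive' ⟺ first ≥ 12.
Positive: (15, 4), since first 15. Negative: (5, 12), since first 5. Negative: (6, 10), since first 6. Positive: (15, 8), since first 15.

Positive, Negative, Negative, Positive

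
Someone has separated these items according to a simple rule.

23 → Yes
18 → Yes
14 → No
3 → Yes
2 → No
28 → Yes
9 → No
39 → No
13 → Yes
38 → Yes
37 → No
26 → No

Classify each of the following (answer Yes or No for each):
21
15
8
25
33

No, No, Yes, No, Yes

The pattern is that an item is 'Yes' exactly when: ≡ 3 (mod 5).
21 → 21 mod 5 = 1 → No.
15 → 15 mod 5 = 0 → No.
8 → 8 mod 5 = 3 → Yes.
25 → 25 mod 5 = 0 → No.
33 → 33 mod 5 = 3 → Yes.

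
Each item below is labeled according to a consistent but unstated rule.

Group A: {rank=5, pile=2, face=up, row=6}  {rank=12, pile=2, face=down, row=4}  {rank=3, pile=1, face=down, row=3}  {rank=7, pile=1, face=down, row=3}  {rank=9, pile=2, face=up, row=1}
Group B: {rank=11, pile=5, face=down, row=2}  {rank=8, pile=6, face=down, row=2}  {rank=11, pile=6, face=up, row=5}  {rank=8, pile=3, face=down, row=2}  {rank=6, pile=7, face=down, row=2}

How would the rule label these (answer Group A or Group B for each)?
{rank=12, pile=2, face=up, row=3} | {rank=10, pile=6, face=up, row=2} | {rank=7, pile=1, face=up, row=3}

Group A, Group B, Group A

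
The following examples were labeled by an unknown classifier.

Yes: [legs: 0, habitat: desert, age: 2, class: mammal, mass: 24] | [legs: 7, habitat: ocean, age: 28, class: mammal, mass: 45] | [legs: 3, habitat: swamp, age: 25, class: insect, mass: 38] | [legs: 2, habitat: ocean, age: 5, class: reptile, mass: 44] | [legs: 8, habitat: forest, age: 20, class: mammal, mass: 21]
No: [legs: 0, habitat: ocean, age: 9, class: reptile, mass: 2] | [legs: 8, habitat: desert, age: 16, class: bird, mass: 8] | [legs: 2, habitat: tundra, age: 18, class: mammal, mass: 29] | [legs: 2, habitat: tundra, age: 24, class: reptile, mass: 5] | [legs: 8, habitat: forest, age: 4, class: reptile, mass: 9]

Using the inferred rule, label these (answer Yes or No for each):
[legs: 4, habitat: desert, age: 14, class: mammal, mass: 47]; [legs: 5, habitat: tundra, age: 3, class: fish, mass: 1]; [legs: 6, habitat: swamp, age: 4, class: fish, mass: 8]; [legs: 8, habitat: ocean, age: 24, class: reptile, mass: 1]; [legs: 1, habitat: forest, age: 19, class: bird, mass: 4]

Yes, No, No, No, No

A rule that fits every label: age ≠ 18 AND mass ≥ 21 — true of each 'Yes' example, false of each 'No' one.
[legs: 4, habitat: desert, age: 14, class: mammal, mass: 47] — age = 14, mass = 47, hence Yes. [legs: 5, habitat: tundra, age: 3, class: fish, mass: 1] — age = 3, mass = 1, hence No. [legs: 6, habitat: swamp, age: 4, class: fish, mass: 8] — age = 4, mass = 8, hence No. [legs: 8, habitat: ocean, age: 24, class: reptile, mass: 1] — age = 24, mass = 1, hence No. [legs: 1, habitat: forest, age: 19, class: bird, mass: 4] — age = 19, mass = 4, hence No.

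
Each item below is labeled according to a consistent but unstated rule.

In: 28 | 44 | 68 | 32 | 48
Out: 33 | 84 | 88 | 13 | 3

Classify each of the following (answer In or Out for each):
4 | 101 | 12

'In' ⟺ even AND at most 68.
In: 4, since 4 is even, 4 ≤ 68. Out: 101, since 101 is odd, 101 > 68. In: 12, since 12 is even, 12 ≤ 68.

In, Out, In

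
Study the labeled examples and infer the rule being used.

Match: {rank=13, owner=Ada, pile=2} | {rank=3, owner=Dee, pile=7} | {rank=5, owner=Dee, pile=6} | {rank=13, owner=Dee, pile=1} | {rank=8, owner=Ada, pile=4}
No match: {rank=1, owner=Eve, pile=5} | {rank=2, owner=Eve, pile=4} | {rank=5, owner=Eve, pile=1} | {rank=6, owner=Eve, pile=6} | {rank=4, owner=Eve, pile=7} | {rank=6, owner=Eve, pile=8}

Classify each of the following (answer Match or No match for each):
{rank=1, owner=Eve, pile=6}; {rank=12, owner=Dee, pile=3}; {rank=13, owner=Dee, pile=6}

No match, Match, Match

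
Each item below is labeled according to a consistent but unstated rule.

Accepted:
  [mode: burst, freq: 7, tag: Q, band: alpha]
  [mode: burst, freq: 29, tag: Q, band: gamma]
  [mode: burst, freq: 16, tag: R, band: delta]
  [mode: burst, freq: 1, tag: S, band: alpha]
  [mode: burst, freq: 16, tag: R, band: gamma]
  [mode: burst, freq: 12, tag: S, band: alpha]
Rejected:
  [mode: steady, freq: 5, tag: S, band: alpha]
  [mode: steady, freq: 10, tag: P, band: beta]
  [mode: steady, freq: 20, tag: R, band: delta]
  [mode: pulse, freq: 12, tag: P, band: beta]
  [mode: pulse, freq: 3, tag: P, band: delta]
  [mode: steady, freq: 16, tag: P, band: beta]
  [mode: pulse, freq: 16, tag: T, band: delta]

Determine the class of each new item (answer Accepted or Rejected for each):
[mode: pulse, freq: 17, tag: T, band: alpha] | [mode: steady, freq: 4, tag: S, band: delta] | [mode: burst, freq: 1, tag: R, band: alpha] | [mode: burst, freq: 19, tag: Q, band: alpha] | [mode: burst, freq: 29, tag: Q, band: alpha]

Rejected, Rejected, Accepted, Accepted, Accepted

All 'Accepted' examples share one property — mode is burst — and every 'Rejected' example lacks it.
[mode: pulse, freq: 17, tag: T, band: alpha] → mode is pulse → Rejected. [mode: steady, freq: 4, tag: S, band: delta] → mode is steady → Rejected. [mode: burst, freq: 1, tag: R, band: alpha] → mode is burst → Accepted. [mode: burst, freq: 19, tag: Q, band: alpha] → mode is burst → Accepted. [mode: burst, freq: 29, tag: Q, band: alpha] → mode is burst → Accepted.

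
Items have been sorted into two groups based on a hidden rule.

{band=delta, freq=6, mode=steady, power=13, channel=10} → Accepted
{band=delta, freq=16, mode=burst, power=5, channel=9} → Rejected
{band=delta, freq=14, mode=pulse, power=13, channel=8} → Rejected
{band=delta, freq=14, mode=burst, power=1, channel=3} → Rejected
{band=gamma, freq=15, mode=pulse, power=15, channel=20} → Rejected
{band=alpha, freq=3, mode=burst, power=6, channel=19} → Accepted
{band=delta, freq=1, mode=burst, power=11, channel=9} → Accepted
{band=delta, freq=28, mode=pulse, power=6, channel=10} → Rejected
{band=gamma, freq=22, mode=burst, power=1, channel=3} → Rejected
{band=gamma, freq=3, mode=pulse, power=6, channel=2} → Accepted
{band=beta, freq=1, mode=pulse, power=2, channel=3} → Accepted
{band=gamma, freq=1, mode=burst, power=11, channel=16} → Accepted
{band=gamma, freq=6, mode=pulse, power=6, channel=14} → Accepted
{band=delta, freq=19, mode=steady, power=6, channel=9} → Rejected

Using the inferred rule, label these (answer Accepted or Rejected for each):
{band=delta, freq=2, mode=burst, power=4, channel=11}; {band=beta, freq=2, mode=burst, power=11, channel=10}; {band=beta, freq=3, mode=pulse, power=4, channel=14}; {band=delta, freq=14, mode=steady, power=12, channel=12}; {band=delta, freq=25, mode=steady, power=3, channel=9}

The simplest hypothesis consistent with all the labels is: freq ≤ 6.
{band=delta, freq=2, mode=burst, power=4, channel=11}: Accepted (freq = 2).
{band=beta, freq=2, mode=burst, power=11, channel=10}: Accepted (freq = 2).
{band=beta, freq=3, mode=pulse, power=4, channel=14}: Accepted (freq = 3).
{band=delta, freq=14, mode=steady, power=12, channel=12}: Rejected (freq = 14).
{band=delta, freq=25, mode=steady, power=3, channel=9}: Rejected (freq = 25).

Accepted, Accepted, Accepted, Rejected, Rejected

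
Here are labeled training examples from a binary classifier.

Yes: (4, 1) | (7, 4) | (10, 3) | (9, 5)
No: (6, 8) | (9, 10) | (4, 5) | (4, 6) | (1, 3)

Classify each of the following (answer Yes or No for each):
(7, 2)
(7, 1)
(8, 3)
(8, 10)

Yes, Yes, Yes, No

The common property of the 'Yes' items is: first > second. No 'No' item has it.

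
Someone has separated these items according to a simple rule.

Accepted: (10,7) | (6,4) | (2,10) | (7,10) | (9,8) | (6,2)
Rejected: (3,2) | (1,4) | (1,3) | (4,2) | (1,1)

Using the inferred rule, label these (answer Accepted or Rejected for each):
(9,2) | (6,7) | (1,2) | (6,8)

Accepted, Accepted, Rejected, Accepted

Every 'Accepted' example satisfies: sum ≥ 8. None of the 'Rejected' examples do.
(9,2): 9+2 = 11 — meets the rule, so Accepted.
(6,7): 6+7 = 13 — meets the rule, so Accepted.
(1,2): 1+2 = 3 — doesn't qualify, so Rejected.
(6,8): 6+8 = 14 — meets the rule, so Accepted.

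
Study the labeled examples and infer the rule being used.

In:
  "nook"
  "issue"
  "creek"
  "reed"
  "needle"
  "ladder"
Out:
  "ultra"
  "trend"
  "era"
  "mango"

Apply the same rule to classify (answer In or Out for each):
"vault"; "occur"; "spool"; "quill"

Out, In, In, In

A rule that fits every label: has a double letter — true of each 'In' example, false of each 'Out' one.
"vault": Out (no doubled letter).
"occur": In ('cc' doubled).
"spool": In ('oo' doubled).
"quill": In ('ll' doubled).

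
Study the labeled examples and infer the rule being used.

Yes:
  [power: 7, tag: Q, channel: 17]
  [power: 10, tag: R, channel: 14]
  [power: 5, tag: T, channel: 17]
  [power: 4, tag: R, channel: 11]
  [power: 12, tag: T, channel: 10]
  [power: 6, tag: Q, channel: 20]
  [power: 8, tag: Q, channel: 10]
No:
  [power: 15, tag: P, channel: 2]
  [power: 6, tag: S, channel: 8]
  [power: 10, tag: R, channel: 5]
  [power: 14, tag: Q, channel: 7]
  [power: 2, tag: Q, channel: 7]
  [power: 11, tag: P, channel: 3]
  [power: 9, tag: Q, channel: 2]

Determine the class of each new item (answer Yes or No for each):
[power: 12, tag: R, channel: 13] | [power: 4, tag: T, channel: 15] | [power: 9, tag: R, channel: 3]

Yes, Yes, No

The distinguishing property — channel ≥ 10 — holds for all the 'Yes' cases and none of the 'No' cases.
[power: 12, tag: R, channel: 13]: Yes (channel = 13).
[power: 4, tag: T, channel: 15]: Yes (channel = 15).
[power: 9, tag: R, channel: 3]: No (channel = 3).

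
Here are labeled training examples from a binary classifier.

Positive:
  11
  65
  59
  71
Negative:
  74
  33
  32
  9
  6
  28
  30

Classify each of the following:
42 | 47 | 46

Negative, Positive, Negative

The classifier is using: ≡ 5 (mod 6).
42: 42 mod 6 = 0 — does not fit, so Negative. 47: 47 mod 6 = 5 — qualifies, so Positive. 46: 46 mod 6 = 4 — does not fit, so Negative.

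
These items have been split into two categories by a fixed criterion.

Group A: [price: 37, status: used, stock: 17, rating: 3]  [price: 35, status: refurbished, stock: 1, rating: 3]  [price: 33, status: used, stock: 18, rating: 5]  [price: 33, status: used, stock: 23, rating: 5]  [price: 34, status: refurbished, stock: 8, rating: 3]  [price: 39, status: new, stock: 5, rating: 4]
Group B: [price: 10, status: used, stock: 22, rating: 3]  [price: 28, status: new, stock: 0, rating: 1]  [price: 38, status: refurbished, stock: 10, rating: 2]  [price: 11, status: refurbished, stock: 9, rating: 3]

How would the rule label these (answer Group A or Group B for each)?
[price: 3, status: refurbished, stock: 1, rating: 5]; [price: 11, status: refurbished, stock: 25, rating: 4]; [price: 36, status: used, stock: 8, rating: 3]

The common property of the 'Group A' items is: rating ≥ 3 AND price ≥ 28. No 'Group B' item has it.

Group B, Group B, Group A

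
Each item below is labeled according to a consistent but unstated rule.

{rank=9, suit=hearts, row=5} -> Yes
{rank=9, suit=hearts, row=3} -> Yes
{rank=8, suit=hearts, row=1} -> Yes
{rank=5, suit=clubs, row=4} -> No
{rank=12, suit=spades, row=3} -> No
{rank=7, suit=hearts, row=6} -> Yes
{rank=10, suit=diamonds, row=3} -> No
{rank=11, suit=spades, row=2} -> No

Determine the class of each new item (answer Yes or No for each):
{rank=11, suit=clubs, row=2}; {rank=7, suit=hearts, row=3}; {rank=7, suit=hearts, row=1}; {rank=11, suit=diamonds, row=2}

No, Yes, Yes, No

The pattern is that an item is 'Yes' exactly when: suit is hearts.
{rank=11, suit=clubs, row=2}: suit is clubs, fails the rule → No. {rank=7, suit=hearts, row=3}: suit is hearts, fits → Yes. {rank=7, suit=hearts, row=1}: suit is hearts, fits → Yes. {rank=11, suit=diamonds, row=2}: suit is diamonds, fails the rule → No.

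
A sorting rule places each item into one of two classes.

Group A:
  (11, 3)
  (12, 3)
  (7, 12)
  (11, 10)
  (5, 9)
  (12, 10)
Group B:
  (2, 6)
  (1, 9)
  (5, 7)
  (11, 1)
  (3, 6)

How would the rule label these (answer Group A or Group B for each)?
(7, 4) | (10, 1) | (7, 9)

A rule that fits every label: sum ≥ 14 — true of each 'Group A' example, false of each 'Group B' one.

Group B, Group B, Group A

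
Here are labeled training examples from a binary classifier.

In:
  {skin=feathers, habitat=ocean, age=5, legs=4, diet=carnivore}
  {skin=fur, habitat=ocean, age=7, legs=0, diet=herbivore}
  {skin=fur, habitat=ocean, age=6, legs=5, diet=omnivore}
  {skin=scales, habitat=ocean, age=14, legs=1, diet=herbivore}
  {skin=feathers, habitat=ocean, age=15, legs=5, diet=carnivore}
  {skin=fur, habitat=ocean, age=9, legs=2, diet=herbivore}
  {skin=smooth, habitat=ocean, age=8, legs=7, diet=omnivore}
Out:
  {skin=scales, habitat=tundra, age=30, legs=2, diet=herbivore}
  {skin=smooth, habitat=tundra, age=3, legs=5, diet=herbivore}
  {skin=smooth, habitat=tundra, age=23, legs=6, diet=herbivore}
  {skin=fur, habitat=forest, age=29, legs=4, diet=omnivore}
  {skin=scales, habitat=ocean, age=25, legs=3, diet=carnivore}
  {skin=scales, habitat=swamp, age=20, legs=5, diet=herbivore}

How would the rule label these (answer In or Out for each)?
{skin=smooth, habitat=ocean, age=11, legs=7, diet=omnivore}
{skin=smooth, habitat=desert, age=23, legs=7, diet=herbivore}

Rule: habitat is ocean AND age ≤ 15. This holds for each 'In' example and fails for each 'Out' one.
{skin=smooth, habitat=ocean, age=11, legs=7, diet=omnivore} — habitat is ocean, age = 11, hence In. {skin=smooth, habitat=desert, age=23, legs=7, diet=herbivore} — habitat is desert, age = 23, hence Out.

In, Out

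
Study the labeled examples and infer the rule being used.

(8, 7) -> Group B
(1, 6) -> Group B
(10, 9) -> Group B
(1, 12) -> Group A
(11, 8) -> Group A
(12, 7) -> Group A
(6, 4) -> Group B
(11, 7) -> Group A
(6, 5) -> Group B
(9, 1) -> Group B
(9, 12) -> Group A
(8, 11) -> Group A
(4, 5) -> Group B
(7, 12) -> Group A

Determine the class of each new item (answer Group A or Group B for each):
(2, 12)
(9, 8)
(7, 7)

The rule appears to be: max ≥ 11.
Group A: (2, 12), since max 12. Group B: (9, 8), since max 9. Group B: (7, 7), since max 7.

Group A, Group B, Group B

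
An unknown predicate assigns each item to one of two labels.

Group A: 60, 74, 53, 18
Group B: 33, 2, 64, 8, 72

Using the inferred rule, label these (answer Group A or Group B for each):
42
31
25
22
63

Group B, Group B, Group A, Group B, Group B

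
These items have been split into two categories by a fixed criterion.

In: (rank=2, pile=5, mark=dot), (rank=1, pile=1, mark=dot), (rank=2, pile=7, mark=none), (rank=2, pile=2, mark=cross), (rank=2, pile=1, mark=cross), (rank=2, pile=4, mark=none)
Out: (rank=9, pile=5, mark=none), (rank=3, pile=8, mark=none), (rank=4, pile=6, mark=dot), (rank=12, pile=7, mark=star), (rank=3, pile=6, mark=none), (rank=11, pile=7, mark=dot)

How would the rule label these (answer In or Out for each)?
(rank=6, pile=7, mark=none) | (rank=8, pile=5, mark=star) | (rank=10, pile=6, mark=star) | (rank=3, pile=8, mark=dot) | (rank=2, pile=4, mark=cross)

Out, Out, Out, Out, In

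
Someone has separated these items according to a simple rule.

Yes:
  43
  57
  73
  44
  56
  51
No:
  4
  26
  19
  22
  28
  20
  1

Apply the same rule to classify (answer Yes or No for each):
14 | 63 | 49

The rule appears to be: at least 43.

No, Yes, Yes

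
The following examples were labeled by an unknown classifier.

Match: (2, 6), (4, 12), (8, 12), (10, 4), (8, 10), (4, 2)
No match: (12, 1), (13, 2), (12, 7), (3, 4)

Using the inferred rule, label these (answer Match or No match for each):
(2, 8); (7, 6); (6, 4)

Match, No match, Match

The classifier is using: sum is even.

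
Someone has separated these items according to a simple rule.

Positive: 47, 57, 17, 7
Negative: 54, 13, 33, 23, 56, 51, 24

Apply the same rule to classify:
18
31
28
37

The simplest hypothesis consistent with all the labels is: ends in digit 7.
18: last digit 8 — does not fit, so Negative. 31: last digit 1 — does not fit, so Negative. 28: last digit 8 — does not fit, so Negative. 37: last digit 7 — fits, so Positive.

Negative, Negative, Negative, Positive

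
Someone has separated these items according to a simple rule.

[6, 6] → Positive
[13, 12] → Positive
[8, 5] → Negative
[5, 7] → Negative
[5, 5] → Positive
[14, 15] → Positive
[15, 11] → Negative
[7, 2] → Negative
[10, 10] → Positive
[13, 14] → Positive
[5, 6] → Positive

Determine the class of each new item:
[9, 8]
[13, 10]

Positive, Negative

The pattern is that an item is 'Positive' exactly when: |first − second| ≤ 1.
[9, 8]: |9−8| = 1 — matches, so Positive. [13, 10]: |13−10| = 3 — does not pass, so Negative.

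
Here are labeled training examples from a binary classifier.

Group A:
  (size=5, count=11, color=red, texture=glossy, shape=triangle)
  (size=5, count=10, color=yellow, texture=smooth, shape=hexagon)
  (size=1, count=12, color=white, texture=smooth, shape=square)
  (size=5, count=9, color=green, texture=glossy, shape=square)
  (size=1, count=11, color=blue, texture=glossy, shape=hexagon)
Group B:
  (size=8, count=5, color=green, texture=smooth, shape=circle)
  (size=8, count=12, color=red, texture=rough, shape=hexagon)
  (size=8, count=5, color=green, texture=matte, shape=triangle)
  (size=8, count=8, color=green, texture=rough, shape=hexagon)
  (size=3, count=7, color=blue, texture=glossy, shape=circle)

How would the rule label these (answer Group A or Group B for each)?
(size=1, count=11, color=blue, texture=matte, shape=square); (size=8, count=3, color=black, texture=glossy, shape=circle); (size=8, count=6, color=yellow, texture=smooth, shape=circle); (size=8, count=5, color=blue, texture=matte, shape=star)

Group A, Group B, Group B, Group B

Rule: count ≥ 8 AND size ≤ 5. This holds for each 'Group A' example and fails for each 'Group B' one.
(size=1, count=11, color=blue, texture=matte, shape=square) — count = 11, size = 1, hence Group A. (size=8, count=3, color=black, texture=glossy, shape=circle) — count = 3, size = 8, hence Group B. (size=8, count=6, color=yellow, texture=smooth, shape=circle) — count = 6, size = 8, hence Group B. (size=8, count=5, color=blue, texture=matte, shape=star) — count = 5, size = 8, hence Group B.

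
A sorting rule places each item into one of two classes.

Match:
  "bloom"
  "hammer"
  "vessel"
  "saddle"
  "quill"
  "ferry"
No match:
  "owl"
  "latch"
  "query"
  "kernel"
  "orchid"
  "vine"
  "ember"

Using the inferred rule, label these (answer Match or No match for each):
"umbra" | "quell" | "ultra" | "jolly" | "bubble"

The pattern is that an item is 'Match' exactly when: has a double letter.
"umbra": no doubled letter — does not fit, so No match. "quell": 'll' doubled — checks out, so Match. "ultra": no doubled letter — does not fit, so No match. "jolly": 'll' doubled — checks out, so Match. "bubble": 'bb' doubled — checks out, so Match.

No match, Match, No match, Match, Match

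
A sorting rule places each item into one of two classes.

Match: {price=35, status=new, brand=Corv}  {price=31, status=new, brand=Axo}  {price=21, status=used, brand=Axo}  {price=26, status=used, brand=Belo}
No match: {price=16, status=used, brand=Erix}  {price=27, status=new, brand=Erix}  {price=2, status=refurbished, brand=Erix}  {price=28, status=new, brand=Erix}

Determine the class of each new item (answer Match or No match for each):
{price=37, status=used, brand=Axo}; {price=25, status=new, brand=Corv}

Match, Match

Looking at the examples, the only property every 'Match' case has and every 'No match' case lacks is: brand is not Erix.
{price=37, status=used, brand=Axo} → brand is Axo → Match. {price=25, status=new, brand=Corv} → brand is Corv → Match.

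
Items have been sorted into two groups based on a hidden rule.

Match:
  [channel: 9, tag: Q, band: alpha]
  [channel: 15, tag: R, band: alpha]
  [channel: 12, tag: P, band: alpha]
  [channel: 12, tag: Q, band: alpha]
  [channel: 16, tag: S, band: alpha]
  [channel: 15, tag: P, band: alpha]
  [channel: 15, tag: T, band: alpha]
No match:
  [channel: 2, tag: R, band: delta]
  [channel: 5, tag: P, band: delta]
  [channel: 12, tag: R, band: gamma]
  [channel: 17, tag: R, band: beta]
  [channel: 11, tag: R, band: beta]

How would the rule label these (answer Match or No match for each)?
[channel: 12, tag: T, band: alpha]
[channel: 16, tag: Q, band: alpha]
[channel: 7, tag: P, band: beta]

Match, Match, No match

Checking candidate rules against both groups, what survives is: band is alpha.
[channel: 12, tag: T, band: alpha]: band is alpha — checks out, so Match.
[channel: 16, tag: Q, band: alpha]: band is alpha — checks out, so Match.
[channel: 7, tag: P, band: beta]: band is beta — doesn't qualify, so No match.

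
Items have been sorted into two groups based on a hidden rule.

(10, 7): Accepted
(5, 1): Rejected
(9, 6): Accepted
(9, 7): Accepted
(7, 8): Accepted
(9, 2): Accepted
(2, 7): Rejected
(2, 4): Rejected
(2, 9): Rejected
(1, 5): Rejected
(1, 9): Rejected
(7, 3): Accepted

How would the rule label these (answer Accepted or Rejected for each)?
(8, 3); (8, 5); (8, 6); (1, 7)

The rule appears to be: first ≥ 6.
(8, 3): first 8, has this property → Accepted. (8, 5): first 8, has this property → Accepted. (8, 6): first 8, has this property → Accepted. (1, 7): first 1, fails the rule → Rejected.

Accepted, Accepted, Accepted, Rejected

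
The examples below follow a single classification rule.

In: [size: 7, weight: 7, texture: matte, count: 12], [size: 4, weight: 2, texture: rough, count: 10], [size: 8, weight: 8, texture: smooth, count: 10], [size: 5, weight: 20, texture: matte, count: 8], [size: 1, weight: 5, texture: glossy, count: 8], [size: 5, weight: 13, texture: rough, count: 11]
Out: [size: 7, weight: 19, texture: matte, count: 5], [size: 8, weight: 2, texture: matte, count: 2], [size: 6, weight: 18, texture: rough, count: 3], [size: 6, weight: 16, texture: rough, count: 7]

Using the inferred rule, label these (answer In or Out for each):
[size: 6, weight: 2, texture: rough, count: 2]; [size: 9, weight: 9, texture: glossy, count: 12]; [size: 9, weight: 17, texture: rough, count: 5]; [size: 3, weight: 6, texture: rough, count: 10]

Out, In, Out, In

The rule appears to be: count ≥ 8.
Out: [size: 6, weight: 2, texture: rough, count: 2], since count = 2. In: [size: 9, weight: 9, texture: glossy, count: 12], since count = 12. Out: [size: 9, weight: 17, texture: rough, count: 5], since count = 5. In: [size: 3, weight: 6, texture: rough, count: 10], since count = 10.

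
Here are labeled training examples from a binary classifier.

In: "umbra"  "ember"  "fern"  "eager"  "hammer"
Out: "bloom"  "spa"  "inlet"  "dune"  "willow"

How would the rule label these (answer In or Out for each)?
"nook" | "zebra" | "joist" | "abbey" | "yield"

Out, In, Out, Out, Out

Looking at the examples, the only property every 'In' case has and every 'Out' case lacks is: contains 'r'.
"nook" — no 'r', hence Out. "zebra" — has 'r', hence In. "joist" — no 'r', hence Out. "abbey" — no 'r', hence Out. "yield" — no 'r', hence Out.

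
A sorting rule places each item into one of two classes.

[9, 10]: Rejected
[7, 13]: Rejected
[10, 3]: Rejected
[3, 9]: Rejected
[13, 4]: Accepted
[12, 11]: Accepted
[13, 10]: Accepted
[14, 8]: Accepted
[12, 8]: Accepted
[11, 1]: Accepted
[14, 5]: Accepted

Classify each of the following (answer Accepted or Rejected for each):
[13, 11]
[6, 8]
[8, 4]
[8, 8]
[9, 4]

The simplest hypothesis consistent with all the labels is: first ≥ 11.

Accepted, Rejected, Rejected, Rejected, Rejected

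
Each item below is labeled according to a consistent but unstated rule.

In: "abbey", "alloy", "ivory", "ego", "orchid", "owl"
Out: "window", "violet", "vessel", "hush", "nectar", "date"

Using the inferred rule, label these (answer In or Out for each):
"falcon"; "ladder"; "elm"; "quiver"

All 'In' examples share one property — starts with a vowel — and every 'Out' example lacks it.
"falcon": starts with 'f' — doesn't match, so Out.
"ladder": starts with 'l' — doesn't match, so Out.
"elm": starts with 'e' — checks out, so In.
"quiver": starts with 'q' — doesn't match, so Out.

Out, Out, In, Out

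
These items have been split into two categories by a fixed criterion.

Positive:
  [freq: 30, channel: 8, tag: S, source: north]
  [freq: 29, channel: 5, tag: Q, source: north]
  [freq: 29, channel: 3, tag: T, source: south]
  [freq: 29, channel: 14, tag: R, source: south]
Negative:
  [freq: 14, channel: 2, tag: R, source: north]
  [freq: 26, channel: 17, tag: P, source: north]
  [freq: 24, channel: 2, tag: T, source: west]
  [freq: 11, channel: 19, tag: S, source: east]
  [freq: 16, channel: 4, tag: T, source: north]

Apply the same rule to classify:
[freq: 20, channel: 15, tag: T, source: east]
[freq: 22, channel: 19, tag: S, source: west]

The common property of the 'Positive' items is: freq ≥ 29. No 'Negative' item has it.
Negative: [freq: 20, channel: 15, tag: T, source: east], since freq = 20.
Negative: [freq: 22, channel: 19, tag: S, source: west], since freq = 22.

Negative, Negative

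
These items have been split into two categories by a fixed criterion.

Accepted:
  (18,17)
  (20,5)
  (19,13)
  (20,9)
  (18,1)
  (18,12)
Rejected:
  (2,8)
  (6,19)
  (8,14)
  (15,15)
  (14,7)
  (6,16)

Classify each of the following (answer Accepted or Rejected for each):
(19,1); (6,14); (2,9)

One predicate separates the groups cleanly: first ≥ 16.
(19,1): Accepted (first 19). (6,14): Rejected (first 6). (2,9): Rejected (first 2).

Accepted, Rejected, Rejected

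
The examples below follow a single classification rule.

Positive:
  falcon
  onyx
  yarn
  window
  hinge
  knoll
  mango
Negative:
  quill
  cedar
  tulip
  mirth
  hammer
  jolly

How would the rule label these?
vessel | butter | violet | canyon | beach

Comparing the two groups points to one rule — contains 'n'.
vessel: no 'n', fails this test → Negative. butter: no 'n', fails this test → Negative. violet: no 'n', fails this test → Negative. canyon: has 'n', qualifies → Positive. beach: no 'n', fails this test → Negative.

Negative, Negative, Negative, Positive, Negative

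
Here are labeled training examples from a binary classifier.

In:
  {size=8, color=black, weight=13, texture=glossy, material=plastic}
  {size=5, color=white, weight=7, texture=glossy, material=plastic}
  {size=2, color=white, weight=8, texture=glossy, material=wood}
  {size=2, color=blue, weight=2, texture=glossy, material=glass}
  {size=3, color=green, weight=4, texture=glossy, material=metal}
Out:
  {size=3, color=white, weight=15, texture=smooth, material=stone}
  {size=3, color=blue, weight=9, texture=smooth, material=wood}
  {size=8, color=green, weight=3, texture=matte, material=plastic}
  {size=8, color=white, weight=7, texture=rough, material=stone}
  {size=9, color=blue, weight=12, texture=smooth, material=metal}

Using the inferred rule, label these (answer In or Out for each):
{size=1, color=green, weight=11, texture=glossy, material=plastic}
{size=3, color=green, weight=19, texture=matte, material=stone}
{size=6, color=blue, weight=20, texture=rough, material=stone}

In, Out, Out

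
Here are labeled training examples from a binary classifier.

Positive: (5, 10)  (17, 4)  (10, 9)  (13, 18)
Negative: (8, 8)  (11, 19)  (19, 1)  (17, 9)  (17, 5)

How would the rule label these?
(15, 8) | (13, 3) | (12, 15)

Every 'Positive' example satisfies: sum is odd. None of the 'Negative' examples do.
(15, 8): 15+8 = 23, qualifies → Positive. (13, 3): 13+3 = 16, does not pass → Negative. (12, 15): 12+15 = 27, qualifies → Positive.

Positive, Negative, Positive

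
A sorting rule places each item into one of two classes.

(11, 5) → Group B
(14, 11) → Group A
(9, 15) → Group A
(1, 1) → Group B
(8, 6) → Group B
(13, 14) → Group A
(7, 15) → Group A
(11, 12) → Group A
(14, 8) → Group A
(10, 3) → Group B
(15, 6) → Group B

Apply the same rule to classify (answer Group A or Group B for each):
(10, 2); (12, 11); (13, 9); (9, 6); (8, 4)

Group B, Group A, Group A, Group B, Group B

'Group A' ⟺ sum ≥ 22.
(10, 2) → 10+2 = 12 → Group B.
(12, 11) → 12+11 = 23 → Group A.
(13, 9) → 13+9 = 22 → Group A.
(9, 6) → 9+6 = 15 → Group B.
(8, 4) → 8+4 = 12 → Group B.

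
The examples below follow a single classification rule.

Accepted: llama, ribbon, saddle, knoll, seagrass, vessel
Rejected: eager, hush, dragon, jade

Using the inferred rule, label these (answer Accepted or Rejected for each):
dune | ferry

Every 'Accepted' example satisfies: has a double letter. None of the 'Rejected' examples do.
dune — no doubled letter, hence Rejected. ferry — 'rr' doubled, hence Accepted.

Rejected, Accepted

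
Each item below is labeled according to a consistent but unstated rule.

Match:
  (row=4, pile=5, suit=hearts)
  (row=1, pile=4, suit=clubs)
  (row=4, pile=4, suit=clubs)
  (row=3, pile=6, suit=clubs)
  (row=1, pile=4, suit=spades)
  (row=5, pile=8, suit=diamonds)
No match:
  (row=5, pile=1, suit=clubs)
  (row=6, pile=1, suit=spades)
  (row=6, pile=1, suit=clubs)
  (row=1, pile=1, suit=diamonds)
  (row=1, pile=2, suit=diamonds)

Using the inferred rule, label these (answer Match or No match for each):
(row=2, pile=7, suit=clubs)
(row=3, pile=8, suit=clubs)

A rule that fits every label: pile ≥ 4 — true of each 'Match' example, false of each 'No match' one.
Match: (row=2, pile=7, suit=clubs), since pile = 7. Match: (row=3, pile=8, suit=clubs), since pile = 8.

Match, Match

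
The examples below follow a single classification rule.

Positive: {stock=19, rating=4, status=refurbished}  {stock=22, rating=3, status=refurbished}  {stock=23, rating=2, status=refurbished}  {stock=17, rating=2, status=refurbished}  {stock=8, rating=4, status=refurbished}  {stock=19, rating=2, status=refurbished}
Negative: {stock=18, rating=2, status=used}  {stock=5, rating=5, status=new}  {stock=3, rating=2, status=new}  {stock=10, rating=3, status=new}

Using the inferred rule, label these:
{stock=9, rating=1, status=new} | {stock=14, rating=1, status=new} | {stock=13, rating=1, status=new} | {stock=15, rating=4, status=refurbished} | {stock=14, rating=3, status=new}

Checking candidate rules against both groups, what survives is: status is refurbished.

Negative, Negative, Negative, Positive, Negative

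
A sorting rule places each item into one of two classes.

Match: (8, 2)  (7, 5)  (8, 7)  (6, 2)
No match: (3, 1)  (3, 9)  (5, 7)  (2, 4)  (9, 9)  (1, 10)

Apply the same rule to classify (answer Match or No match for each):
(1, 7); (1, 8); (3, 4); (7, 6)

No match, No match, No match, Match

A rule that fits every label: first > second AND sum ≥ 6 — true of each 'Match' example, false of each 'No match' one.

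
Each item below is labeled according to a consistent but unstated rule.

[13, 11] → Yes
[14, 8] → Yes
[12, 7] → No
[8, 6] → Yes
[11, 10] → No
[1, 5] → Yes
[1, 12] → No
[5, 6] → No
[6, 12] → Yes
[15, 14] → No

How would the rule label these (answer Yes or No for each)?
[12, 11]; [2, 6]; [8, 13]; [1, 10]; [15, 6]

Every 'Yes' example satisfies: sum is even. None of the 'No' examples do.

No, Yes, No, No, No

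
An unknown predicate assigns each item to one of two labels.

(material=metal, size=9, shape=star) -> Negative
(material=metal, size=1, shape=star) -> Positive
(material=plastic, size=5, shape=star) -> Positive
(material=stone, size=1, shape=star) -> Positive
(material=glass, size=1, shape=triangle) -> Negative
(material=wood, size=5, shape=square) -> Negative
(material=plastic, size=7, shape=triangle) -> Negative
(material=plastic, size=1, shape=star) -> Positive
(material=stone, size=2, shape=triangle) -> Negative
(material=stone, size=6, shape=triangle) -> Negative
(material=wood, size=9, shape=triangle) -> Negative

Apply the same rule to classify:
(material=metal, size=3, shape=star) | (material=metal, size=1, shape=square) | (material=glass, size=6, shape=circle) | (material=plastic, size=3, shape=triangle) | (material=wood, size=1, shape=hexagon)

Positive, Negative, Negative, Negative, Negative

All 'Positive' examples share one property — shape is star AND size ≤ 5 — and every 'Negative' example lacks it.
(material=metal, size=3, shape=star): shape is star, size = 3, meets the rule → Positive.
(material=metal, size=1, shape=square): shape is square, size = 1, doesn't qualify → Negative.
(material=glass, size=6, shape=circle): shape is circle, size = 6, doesn't qualify → Negative.
(material=plastic, size=3, shape=triangle): shape is triangle, size = 3, doesn't qualify → Negative.
(material=wood, size=1, shape=hexagon): shape is hexagon, size = 1, doesn't qualify → Negative.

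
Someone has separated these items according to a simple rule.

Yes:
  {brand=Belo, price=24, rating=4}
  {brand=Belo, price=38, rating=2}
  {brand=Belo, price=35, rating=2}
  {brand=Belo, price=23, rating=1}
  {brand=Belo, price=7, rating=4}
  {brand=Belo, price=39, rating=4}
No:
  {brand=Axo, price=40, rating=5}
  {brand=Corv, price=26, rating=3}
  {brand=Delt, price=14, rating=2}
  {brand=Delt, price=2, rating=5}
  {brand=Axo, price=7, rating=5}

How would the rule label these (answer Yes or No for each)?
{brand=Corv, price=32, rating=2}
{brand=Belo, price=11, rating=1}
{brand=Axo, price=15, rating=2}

The simplest hypothesis consistent with all the labels is: brand is Belo.
No: {brand=Corv, price=32, rating=2}, since brand is Corv. Yes: {brand=Belo, price=11, rating=1}, since brand is Belo. No: {brand=Axo, price=15, rating=2}, since brand is Axo.

No, Yes, No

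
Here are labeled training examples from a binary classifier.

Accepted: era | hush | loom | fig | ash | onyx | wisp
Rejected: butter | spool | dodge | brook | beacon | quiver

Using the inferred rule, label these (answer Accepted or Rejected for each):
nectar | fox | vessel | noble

Rejected, Accepted, Rejected, Rejected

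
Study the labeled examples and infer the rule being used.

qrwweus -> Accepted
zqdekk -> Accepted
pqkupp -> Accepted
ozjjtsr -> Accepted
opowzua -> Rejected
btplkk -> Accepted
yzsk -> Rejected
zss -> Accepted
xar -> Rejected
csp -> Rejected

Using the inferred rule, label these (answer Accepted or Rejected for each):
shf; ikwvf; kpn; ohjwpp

Rejected, Rejected, Rejected, Accepted

A rule that fits every label: has a double letter — true of each 'Accepted' example, false of each 'Rejected' one.
shf: no doubled letter — fails the rule, so Rejected. ikwvf: no doubled letter — fails the rule, so Rejected. kpn: no doubled letter — fails the rule, so Rejected. ohjwpp: 'pp' doubled — satisfies this, so Accepted.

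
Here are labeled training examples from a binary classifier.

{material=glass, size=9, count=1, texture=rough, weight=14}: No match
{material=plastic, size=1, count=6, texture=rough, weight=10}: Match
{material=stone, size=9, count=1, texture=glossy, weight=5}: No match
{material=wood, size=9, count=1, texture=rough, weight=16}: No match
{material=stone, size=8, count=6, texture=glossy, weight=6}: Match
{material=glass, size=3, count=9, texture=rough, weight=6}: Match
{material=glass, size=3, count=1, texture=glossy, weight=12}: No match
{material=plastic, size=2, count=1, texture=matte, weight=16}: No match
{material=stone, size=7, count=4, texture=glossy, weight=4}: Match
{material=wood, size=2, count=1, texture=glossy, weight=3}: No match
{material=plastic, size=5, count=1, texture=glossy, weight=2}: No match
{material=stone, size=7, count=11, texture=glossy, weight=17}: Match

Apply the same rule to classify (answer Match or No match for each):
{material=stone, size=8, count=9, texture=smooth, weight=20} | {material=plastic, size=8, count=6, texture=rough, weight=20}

The common property of the 'Match' items is: count ≥ 4. No 'No match' item has it.

Match, Match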